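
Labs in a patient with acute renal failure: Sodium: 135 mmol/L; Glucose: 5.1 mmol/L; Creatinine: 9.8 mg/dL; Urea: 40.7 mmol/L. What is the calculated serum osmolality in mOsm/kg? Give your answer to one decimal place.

Calculated osmolality = 2·Na + glucose + urea
= 2·135 + 5.1 + 40.7
= 270 + 5.10 + 40.70
= 315.8 mOsm/kg

315.8 mOsm/kg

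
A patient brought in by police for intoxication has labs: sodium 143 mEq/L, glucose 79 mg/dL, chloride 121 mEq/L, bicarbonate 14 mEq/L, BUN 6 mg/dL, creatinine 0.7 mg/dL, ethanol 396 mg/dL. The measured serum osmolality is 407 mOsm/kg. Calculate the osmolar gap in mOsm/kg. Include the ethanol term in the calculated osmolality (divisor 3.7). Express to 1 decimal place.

Calculated osmolality = 2·Na + glucose/18 + BUN/2.8 + ethanol/3.7
= 2·143 + 79/18 + 6/2.8 + 396/3.7
= 286 + 4.39 + 2.14 + 107.03
= 399.56 mOsm/kg ≈ 399.6 mOsm/kg
Osmolar gap = measured − calculated = 407 − 399.6 = 7.4 mOsm/kg

7.4 mOsm/kg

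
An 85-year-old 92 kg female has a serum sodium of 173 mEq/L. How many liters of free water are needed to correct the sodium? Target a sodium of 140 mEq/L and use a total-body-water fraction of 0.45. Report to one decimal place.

9.8 L

TBW = 0.45 · 92 = 41.4 L
Free water deficit = TBW · (Na/140 − 1)
= 41.4 · (173/140 − 1)
= 41.4 · 0.2357
= 9.76 L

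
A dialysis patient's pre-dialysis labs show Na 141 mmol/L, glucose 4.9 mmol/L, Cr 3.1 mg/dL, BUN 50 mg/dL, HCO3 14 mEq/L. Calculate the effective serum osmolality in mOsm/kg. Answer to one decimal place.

Effective osmolality excludes urea (freely permeant across cell membranes):
2·Na + glucose
= 2·141 + 4.9
= 282 + 4.9
= 286.9 mOsm/kg

286.9 mOsm/kg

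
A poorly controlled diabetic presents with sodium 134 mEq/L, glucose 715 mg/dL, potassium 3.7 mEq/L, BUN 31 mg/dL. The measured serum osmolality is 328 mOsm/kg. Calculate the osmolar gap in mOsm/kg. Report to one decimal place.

Calculated osmolality = 2·Na + glucose/18 + BUN/2.8
= 2·134 + 715/18 + 31/2.8
= 268 + 39.72 + 11.07
= 318.79 mOsm/kg ≈ 318.8 mOsm/kg
Osmolar gap = measured − calculated = 328 − 318.8 = 9.2 mOsm/kg

9.2 mOsm/kg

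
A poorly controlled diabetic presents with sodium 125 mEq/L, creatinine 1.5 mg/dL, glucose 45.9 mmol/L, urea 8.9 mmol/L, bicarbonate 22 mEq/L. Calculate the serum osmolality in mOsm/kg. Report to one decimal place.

Calculated osmolality = 2·Na + glucose + urea
= 2·125 + 45.9 + 8.9
= 250 + 45.90 + 8.90
= 304.8 mOsm/kg

304.8 mOsm/kg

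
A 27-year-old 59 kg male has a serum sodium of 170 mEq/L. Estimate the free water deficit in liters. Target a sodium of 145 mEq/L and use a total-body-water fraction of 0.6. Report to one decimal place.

6.1 L

TBW = 0.6 · 59 = 35.4 L
Free water deficit = TBW · (Na/145 − 1)
= 35.4 · (170/145 − 1)
= 35.4 · 0.1724
= 6.1 L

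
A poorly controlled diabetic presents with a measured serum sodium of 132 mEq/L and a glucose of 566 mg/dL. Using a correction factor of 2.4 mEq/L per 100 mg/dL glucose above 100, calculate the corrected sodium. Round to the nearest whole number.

143 mEq/L

Corrected Na = measured Na + 2.4 · (glucose − 100)/100
= 132 + 2.4 · (566 − 100)/100
= 132 + 11.2
= 143.2 mEq/L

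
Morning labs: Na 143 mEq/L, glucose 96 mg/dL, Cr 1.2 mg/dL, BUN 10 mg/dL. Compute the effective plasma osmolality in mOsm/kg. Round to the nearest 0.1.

Effective osmolality excludes urea (freely permeant across cell membranes):
2·Na + glucose/18
= 2·143 + 96/18
= 286 + 5.33
= 291.33 mOsm/kg

291.3 mOsm/kg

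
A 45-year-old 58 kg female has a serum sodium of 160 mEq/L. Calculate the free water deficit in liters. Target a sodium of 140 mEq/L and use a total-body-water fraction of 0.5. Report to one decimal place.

4.1 L

TBW = 0.5 · 58 = 29 L
Free water deficit = TBW · (Na/140 − 1)
= 29 · (160/140 − 1)
= 29 · 0.1429
= 4.14 L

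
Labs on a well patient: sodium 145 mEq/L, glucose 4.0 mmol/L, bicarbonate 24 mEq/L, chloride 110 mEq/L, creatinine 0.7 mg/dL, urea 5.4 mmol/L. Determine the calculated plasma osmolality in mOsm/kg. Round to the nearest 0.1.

299.4 mOsm/kg

Calculated osmolality = 2·Na + glucose + urea
= 2·145 + 4 + 5.4
= 290 + 4 + 5.40
= 299.4 mOsm/kg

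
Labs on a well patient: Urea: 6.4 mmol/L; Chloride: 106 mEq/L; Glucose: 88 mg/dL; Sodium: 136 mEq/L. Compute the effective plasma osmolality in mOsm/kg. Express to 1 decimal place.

Effective osmolality excludes urea (freely permeant across cell membranes):
2·Na + glucose/18
= 2·136 + 88/18
= 272 + 4.89
= 276.89 mOsm/kg

276.9 mOsm/kg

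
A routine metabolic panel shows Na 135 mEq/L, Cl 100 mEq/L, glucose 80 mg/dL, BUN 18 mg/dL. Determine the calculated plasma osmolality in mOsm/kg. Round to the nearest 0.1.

Calculated osmolality = 2·Na + glucose/18 + BUN/2.8
= 2·135 + 80/18 + 18/2.8
= 270 + 4.44 + 6.43
= 280.87 mOsm/kg

280.9 mOsm/kg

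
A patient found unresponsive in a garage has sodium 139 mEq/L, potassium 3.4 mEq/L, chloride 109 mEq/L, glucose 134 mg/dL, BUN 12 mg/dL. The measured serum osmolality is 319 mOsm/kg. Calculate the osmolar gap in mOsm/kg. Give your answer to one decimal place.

29.3 mOsm/kg

Calculated osmolality = 2·Na + glucose/18 + BUN/2.8
= 2·139 + 134/18 + 12/2.8
= 278 + 7.44 + 4.29
= 289.73 mOsm/kg ≈ 289.7 mOsm/kg
Osmolar gap = measured − calculated = 319 − 289.7 = 29.3 mOsm/kg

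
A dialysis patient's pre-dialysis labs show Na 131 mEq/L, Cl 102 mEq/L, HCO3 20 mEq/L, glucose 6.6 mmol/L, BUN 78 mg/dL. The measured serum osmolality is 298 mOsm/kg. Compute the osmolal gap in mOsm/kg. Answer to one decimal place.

1.5 mOsm/kg

Calculated osmolality = 2·Na + glucose + BUN/2.8
= 2·131 + 6.6 + 78/2.8
= 262 + 6.60 + 27.86
= 296.46 mOsm/kg ≈ 296.5 mOsm/kg
Osmolar gap = measured − calculated = 298 − 296.5 = 1.5 mOsm/kg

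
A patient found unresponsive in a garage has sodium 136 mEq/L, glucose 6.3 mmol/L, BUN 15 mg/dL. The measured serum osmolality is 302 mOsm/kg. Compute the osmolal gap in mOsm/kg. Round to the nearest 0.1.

Calculated osmolality = 2·Na + glucose + BUN/2.8
= 2·136 + 6.3 + 15/2.8
= 272 + 6.30 + 5.36
= 283.66 mOsm/kg ≈ 283.7 mOsm/kg
Osmolar gap = measured − calculated = 302 − 283.7 = 18.3 mOsm/kg

18.3 mOsm/kg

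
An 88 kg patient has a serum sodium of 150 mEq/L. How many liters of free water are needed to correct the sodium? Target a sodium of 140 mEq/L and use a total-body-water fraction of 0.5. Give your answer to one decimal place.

3.1 L

TBW = 0.5 · 88 = 44 L
Free water deficit = TBW · (Na/140 − 1)
= 44 · (150/140 − 1)
= 44 · 0.0714
= 3.14 L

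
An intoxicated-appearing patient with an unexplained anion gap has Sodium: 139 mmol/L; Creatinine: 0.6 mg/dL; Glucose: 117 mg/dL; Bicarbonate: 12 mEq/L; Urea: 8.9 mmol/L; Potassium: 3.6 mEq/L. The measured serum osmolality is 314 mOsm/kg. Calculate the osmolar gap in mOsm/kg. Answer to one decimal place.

20.6 mOsm/kg

Calculated osmolality = 2·Na + glucose/18 + urea
= 2·139 + 117/18 + 8.9
= 278 + 6.50 + 8.90
= 293.4 mOsm/kg ≈ 293.4 mOsm/kg
Osmolar gap = measured − calculated = 314 − 293.4 = 20.6 mOsm/kg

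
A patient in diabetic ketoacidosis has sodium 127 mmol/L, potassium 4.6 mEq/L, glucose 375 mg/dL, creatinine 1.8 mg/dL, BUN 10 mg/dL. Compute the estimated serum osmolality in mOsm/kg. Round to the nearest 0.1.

Calculated osmolality = 2·Na + glucose/18 + BUN/2.8
= 2·127 + 375/18 + 10/2.8
= 254 + 20.83 + 3.57
= 278.4 mOsm/kg

278.4 mOsm/kg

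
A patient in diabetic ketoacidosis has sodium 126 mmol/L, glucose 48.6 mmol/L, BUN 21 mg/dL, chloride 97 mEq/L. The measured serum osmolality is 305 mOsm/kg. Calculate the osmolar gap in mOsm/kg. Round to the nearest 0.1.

-3.1 mOsm/kg

Calculated osmolality = 2·Na + glucose + BUN/2.8
= 2·126 + 48.6 + 21/2.8
= 252 + 48.60 + 7.50
= 308.1 mOsm/kg ≈ 308.1 mOsm/kg
Osmolar gap = measured − calculated = 305 − 308.1 = -3.1 mOsm/kg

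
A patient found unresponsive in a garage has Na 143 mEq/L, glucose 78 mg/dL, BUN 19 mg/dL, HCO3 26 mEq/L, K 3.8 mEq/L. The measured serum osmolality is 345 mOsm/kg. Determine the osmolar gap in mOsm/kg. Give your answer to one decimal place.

Calculated osmolality = 2·Na + glucose/18 + BUN/2.8
= 2·143 + 78/18 + 19/2.8
= 286 + 4.33 + 6.79
= 297.12 mOsm/kg ≈ 297.1 mOsm/kg
Osmolar gap = measured − calculated = 345 − 297.1 = 47.9 mOsm/kg

47.9 mOsm/kg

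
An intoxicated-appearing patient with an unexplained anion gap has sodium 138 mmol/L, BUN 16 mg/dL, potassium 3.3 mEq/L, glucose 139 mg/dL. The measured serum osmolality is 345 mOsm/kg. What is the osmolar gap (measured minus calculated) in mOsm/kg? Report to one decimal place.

Calculated osmolality = 2·Na + glucose/18 + BUN/2.8
= 2·138 + 139/18 + 16/2.8
= 276 + 7.72 + 5.71
= 289.43 mOsm/kg ≈ 289.4 mOsm/kg
Osmolar gap = measured − calculated = 345 − 289.4 = 55.6 mOsm/kg

55.6 mOsm/kg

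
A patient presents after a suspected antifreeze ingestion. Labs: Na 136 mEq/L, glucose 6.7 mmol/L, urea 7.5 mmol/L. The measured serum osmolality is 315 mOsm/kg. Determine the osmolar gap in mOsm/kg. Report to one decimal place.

28.8 mOsm/kg

Calculated osmolality = 2·Na + glucose + urea
= 2·136 + 6.7 + 7.5
= 272 + 6.70 + 7.50
= 286.2 mOsm/kg ≈ 286.2 mOsm/kg
Osmolar gap = measured − calculated = 315 − 286.2 = 28.8 mOsm/kg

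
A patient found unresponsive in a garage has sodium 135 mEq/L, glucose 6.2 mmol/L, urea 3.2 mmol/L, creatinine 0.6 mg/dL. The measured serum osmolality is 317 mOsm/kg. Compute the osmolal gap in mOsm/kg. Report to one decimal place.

Calculated osmolality = 2·Na + glucose + urea
= 2·135 + 6.2 + 3.2
= 270 + 6.20 + 3.20
= 279.4 mOsm/kg ≈ 279.4 mOsm/kg
Osmolar gap = measured − calculated = 317 − 279.4 = 37.6 mOsm/kg

37.6 mOsm/kg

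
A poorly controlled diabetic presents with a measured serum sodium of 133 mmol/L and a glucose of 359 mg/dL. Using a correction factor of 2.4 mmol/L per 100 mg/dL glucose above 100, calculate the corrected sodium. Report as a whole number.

139 mmol/L

Corrected Na = measured Na + 2.4 · (glucose − 100)/100
= 133 + 2.4 · (359 − 100)/100
= 133 + 6.2
= 139.2 mmol/L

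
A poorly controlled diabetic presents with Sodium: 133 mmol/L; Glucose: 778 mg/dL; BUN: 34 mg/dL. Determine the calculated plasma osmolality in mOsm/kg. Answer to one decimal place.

321.4 mOsm/kg

Calculated osmolality = 2·Na + glucose/18 + BUN/2.8
= 2·133 + 778/18 + 34/2.8
= 266 + 43.22 + 12.14
= 321.36 mOsm/kg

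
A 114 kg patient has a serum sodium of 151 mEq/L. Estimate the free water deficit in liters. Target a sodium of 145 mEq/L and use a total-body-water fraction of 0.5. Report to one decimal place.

TBW = 0.5 · 114 = 57 L
Free water deficit = TBW · (Na/145 − 1)
= 57 · (151/145 − 1)
= 57 · 0.0414
= 2.36 L

2.4 L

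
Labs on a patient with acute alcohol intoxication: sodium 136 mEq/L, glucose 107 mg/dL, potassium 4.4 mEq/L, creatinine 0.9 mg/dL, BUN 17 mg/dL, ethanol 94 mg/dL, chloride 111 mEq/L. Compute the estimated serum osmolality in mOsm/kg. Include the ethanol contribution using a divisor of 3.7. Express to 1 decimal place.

Calculated osmolality = 2·Na + glucose/18 + BUN/2.8 + ethanol/3.7
= 2·136 + 107/18 + 17/2.8 + 94/3.7
= 272 + 5.94 + 6.07 + 25.41
= 309.42 mOsm/kg

309.4 mOsm/kg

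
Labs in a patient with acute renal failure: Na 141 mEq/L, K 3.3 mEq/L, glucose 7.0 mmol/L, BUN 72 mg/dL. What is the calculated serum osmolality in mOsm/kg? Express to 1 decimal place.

Calculated osmolality = 2·Na + glucose + BUN/2.8
= 2·141 + 7 + 72/2.8
= 282 + 7 + 25.71
= 314.71 mOsm/kg

314.7 mOsm/kg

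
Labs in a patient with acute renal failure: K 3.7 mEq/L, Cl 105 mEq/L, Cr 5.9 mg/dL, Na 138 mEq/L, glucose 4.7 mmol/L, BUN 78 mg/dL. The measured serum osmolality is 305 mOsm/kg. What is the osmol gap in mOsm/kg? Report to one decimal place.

Calculated osmolality = 2·Na + glucose + BUN/2.8
= 2·138 + 4.7 + 78/2.8
= 276 + 4.70 + 27.86
= 308.56 mOsm/kg ≈ 308.6 mOsm/kg
Osmolar gap = measured − calculated = 305 − 308.6 = -3.6 mOsm/kg

-3.6 mOsm/kg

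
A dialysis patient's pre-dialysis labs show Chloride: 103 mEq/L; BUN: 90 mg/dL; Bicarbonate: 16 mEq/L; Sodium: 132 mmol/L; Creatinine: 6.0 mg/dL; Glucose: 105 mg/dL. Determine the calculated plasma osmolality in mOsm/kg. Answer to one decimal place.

302.0 mOsm/kg

Calculated osmolality = 2·Na + glucose/18 + BUN/2.8
= 2·132 + 105/18 + 90/2.8
= 264 + 5.83 + 32.14
= 301.97 mOsm/kg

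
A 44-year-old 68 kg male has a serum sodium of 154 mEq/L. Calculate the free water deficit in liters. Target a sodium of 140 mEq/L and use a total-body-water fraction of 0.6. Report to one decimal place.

4.1 L

TBW = 0.6 · 68 = 40.8 L
Free water deficit = TBW · (Na/140 − 1)
= 40.8 · (154/140 − 1)
= 40.8 · 0.1
= 4.08 L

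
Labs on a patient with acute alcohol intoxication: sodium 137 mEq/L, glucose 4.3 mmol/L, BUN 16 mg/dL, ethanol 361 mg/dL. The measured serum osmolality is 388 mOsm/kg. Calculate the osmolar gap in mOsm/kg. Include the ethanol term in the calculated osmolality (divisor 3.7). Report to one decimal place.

6.4 mOsm/kg

Calculated osmolality = 2·Na + glucose + BUN/2.8 + ethanol/3.7
= 2·137 + 4.3 + 16/2.8 + 361/3.7
= 274 + 4.30 + 5.71 + 97.57
= 381.58 mOsm/kg ≈ 381.6 mOsm/kg
Osmolar gap = measured − calculated = 388 − 381.6 = 6.4 mOsm/kg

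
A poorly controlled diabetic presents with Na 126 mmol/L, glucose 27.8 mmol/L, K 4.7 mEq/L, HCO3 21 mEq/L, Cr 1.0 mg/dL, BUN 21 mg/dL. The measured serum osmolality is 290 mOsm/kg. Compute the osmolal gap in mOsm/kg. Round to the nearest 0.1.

Calculated osmolality = 2·Na + glucose + BUN/2.8
= 2·126 + 27.8 + 21/2.8
= 252 + 27.80 + 7.50
= 287.3 mOsm/kg ≈ 287.3 mOsm/kg
Osmolar gap = measured − calculated = 290 − 287.3 = 2.7 mOsm/kg

2.7 mOsm/kg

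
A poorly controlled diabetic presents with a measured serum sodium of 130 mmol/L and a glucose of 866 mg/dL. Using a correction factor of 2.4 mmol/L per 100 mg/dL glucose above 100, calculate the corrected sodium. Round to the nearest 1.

148 mmol/L

Corrected Na = measured Na + 2.4 · (glucose − 100)/100
= 130 + 2.4 · (866 − 100)/100
= 130 + 18.4
= 148.4 mmol/L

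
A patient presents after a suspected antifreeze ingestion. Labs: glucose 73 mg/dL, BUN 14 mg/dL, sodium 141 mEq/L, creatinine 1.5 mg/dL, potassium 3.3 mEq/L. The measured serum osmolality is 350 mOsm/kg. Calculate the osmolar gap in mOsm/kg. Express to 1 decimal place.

Calculated osmolality = 2·Na + glucose/18 + BUN/2.8
= 2·141 + 73/18 + 14/2.8
= 282 + 4.06 + 5
= 291.06 mOsm/kg ≈ 291.1 mOsm/kg
Osmolar gap = measured − calculated = 350 − 291.1 = 58.9 mOsm/kg

58.9 mOsm/kg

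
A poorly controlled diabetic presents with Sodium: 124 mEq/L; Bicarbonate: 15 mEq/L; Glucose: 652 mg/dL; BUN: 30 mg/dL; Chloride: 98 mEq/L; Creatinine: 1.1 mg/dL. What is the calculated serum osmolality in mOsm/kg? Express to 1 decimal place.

Calculated osmolality = 2·Na + glucose/18 + BUN/2.8
= 2·124 + 652/18 + 30/2.8
= 248 + 36.22 + 10.71
= 294.93 mOsm/kg

294.9 mOsm/kg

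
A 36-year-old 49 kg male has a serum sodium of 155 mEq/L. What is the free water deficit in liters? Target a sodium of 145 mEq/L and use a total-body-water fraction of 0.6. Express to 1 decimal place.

TBW = 0.6 · 49 = 29.4 L
Free water deficit = TBW · (Na/145 − 1)
= 29.4 · (155/145 − 1)
= 29.4 · 0.069
= 2.03 L

2.0 L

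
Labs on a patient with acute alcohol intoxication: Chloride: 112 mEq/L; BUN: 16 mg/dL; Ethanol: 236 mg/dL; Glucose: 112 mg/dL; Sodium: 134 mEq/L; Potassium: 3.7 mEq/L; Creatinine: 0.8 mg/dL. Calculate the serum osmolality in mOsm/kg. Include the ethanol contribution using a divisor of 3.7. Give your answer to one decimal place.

Calculated osmolality = 2·Na + glucose/18 + BUN/2.8 + ethanol/3.7
= 2·134 + 112/18 + 16/2.8 + 236/3.7
= 268 + 6.22 + 5.71 + 63.78
= 343.71 mOsm/kg

343.7 mOsm/kg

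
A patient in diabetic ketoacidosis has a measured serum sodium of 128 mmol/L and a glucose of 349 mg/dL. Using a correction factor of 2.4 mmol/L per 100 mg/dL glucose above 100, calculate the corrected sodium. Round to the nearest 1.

134 mmol/L

Corrected Na = measured Na + 2.4 · (glucose − 100)/100
= 128 + 2.4 · (349 − 100)/100
= 128 + 6
= 134 mmol/L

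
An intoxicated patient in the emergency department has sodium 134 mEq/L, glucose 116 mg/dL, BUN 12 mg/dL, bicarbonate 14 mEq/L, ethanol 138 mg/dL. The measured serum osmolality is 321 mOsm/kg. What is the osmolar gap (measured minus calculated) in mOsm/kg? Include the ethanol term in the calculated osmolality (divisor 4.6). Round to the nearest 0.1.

Calculated osmolality = 2·Na + glucose/18 + BUN/2.8 + ethanol/4.6
= 2·134 + 116/18 + 12/2.8 + 138/4.6
= 268 + 6.44 + 4.29 + 30
= 308.73 mOsm/kg ≈ 308.7 mOsm/kg
Osmolar gap = measured − calculated = 321 − 308.7 = 12.3 mOsm/kg

12.3 mOsm/kg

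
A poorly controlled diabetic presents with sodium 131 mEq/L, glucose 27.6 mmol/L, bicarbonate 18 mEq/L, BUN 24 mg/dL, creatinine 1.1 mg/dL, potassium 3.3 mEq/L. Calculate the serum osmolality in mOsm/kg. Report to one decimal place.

298.2 mOsm/kg

Calculated osmolality = 2·Na + glucose + BUN/2.8
= 2·131 + 27.6 + 24/2.8
= 262 + 27.60 + 8.57
= 298.17 mOsm/kg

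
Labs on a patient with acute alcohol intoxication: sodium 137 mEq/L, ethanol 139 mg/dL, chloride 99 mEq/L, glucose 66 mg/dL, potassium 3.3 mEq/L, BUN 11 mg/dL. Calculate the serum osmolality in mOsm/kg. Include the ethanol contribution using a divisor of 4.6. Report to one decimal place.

Calculated osmolality = 2·Na + glucose/18 + BUN/2.8 + ethanol/4.6
= 2·137 + 66/18 + 11/2.8 + 139/4.6
= 274 + 3.67 + 3.93 + 30.22
= 311.82 mOsm/kg

311.8 mOsm/kg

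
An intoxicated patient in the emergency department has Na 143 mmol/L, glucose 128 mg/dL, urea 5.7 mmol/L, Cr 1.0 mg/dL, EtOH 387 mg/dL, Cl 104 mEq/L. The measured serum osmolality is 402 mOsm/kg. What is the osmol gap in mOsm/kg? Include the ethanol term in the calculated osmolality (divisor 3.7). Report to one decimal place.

-1.4 mOsm/kg

Calculated osmolality = 2·Na + glucose/18 + urea + ethanol/3.7
= 2·143 + 128/18 + 5.7 + 387/3.7
= 286 + 7.11 + 5.70 + 104.59
= 403.4 mOsm/kg ≈ 403.4 mOsm/kg
Osmolar gap = measured − calculated = 402 − 403.4 = -1.4 mOsm/kg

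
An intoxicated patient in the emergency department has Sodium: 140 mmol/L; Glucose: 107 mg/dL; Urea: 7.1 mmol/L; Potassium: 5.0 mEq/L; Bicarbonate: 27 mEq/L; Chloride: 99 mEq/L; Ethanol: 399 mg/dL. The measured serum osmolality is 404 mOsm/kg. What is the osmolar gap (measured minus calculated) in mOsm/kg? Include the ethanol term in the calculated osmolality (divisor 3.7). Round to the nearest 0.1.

3.1 mOsm/kg

Calculated osmolality = 2·Na + glucose/18 + urea + ethanol/3.7
= 2·140 + 107/18 + 7.1 + 399/3.7
= 280 + 5.94 + 7.10 + 107.84
= 400.88 mOsm/kg ≈ 400.9 mOsm/kg
Osmolar gap = measured − calculated = 404 − 400.9 = 3.1 mOsm/kg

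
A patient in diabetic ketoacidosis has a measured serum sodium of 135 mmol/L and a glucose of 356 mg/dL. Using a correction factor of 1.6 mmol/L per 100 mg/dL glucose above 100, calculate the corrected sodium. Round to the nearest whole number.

139 mmol/L

Corrected Na = measured Na + 1.6 · (glucose − 100)/100
= 135 + 1.6 · (356 − 100)/100
= 135 + 4.1
= 139.1 mmol/L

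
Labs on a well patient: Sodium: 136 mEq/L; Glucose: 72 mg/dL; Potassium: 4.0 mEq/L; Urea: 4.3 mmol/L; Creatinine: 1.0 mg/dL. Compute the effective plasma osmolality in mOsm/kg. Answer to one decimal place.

276.0 mOsm/kg

Effective osmolality excludes urea (freely permeant across cell membranes):
2·Na + glucose/18
= 2·136 + 72/18
= 272 + 4
= 276 mOsm/kg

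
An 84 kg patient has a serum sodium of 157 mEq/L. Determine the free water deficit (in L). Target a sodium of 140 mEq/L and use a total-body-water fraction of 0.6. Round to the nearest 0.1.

6.1 L

TBW = 0.6 · 84 = 50.4 L
Free water deficit = TBW · (Na/140 − 1)
= 50.4 · (157/140 − 1)
= 50.4 · 0.1214
= 6.12 L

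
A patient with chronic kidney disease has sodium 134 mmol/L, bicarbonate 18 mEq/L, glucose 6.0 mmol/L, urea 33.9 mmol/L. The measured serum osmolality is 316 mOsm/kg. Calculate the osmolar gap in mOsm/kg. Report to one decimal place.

8.1 mOsm/kg

Calculated osmolality = 2·Na + glucose + urea
= 2·134 + 6 + 33.9
= 268 + 6 + 33.90
= 307.9 mOsm/kg ≈ 307.9 mOsm/kg
Osmolar gap = measured − calculated = 316 − 307.9 = 8.1 mOsm/kg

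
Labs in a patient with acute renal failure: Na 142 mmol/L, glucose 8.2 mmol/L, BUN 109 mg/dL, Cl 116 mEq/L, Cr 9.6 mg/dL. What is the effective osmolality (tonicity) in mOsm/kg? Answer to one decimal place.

Effective osmolality excludes urea (freely permeant across cell membranes):
2·Na + glucose
= 2·142 + 8.2
= 284 + 8.2
= 292.2 mOsm/kg

292.2 mOsm/kg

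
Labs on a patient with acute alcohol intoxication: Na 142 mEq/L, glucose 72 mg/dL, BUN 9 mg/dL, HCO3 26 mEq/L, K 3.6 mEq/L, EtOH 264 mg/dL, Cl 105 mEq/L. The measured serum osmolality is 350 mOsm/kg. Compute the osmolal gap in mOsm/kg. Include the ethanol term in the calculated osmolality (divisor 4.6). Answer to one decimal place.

Calculated osmolality = 2·Na + glucose/18 + BUN/2.8 + ethanol/4.6
= 2·142 + 72/18 + 9/2.8 + 264/4.6
= 284 + 4 + 3.21 + 57.39
= 348.6 mOsm/kg ≈ 348.6 mOsm/kg
Osmolar gap = measured − calculated = 350 − 348.6 = 1.4 mOsm/kg

1.4 mOsm/kg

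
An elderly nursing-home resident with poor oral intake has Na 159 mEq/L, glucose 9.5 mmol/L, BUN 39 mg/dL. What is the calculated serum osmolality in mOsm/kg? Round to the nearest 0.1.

Calculated osmolality = 2·Na + glucose + BUN/2.8
= 2·159 + 9.5 + 39/2.8
= 318 + 9.50 + 13.93
= 341.43 mOsm/kg

341.4 mOsm/kg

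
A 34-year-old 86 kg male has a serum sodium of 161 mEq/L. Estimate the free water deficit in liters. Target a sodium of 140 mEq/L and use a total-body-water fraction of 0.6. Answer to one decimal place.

7.7 L

TBW = 0.6 · 86 = 51.6 L
Free water deficit = TBW · (Na/140 − 1)
= 51.6 · (161/140 − 1)
= 51.6 · 0.15
= 7.74 L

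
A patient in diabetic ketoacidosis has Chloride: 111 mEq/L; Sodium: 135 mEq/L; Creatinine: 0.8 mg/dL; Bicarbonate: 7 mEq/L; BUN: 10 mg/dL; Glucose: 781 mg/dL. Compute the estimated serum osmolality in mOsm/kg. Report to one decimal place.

Calculated osmolality = 2·Na + glucose/18 + BUN/2.8
= 2·135 + 781/18 + 10/2.8
= 270 + 43.39 + 3.57
= 316.96 mOsm/kg

317.0 mOsm/kg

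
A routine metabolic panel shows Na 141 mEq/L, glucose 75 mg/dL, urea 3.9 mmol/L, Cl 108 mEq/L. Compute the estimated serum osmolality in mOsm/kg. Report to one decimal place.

Calculated osmolality = 2·Na + glucose/18 + urea
= 2·141 + 75/18 + 3.9
= 282 + 4.17 + 3.90
= 290.07 mOsm/kg

290.1 mOsm/kg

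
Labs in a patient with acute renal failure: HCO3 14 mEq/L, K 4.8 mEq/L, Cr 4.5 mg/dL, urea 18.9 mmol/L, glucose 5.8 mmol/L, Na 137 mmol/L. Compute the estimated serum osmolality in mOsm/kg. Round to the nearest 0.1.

298.7 mOsm/kg

Calculated osmolality = 2·Na + glucose + urea
= 2·137 + 5.8 + 18.9
= 274 + 5.80 + 18.90
= 298.7 mOsm/kg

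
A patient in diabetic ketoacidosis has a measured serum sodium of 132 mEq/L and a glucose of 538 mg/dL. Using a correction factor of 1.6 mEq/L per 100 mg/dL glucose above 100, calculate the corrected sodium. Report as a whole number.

Corrected Na = measured Na + 1.6 · (glucose − 100)/100
= 132 + 1.6 · (538 − 100)/100
= 132 + 7
= 139 mEq/L

139 mEq/L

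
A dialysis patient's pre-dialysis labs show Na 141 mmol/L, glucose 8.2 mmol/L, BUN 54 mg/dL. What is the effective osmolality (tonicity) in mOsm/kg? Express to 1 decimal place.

290.2 mOsm/kg

Effective osmolality excludes urea (freely permeant across cell membranes):
2·Na + glucose
= 2·141 + 8.2
= 282 + 8.2
= 290.2 mOsm/kg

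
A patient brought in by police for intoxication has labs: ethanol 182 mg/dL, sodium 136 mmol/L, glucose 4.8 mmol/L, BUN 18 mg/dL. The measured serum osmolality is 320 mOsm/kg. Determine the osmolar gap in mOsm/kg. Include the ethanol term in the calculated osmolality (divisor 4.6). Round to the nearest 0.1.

-2.8 mOsm/kg

Calculated osmolality = 2·Na + glucose + BUN/2.8 + ethanol/4.6
= 2·136 + 4.8 + 18/2.8 + 182/4.6
= 272 + 4.80 + 6.43 + 39.57
= 322.8 mOsm/kg ≈ 322.8 mOsm/kg
Osmolar gap = measured − calculated = 320 − 322.8 = -2.8 mOsm/kg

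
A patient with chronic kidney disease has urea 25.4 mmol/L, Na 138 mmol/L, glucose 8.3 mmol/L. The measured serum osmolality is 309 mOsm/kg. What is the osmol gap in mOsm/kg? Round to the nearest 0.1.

Calculated osmolality = 2·Na + glucose + urea
= 2·138 + 8.3 + 25.4
= 276 + 8.30 + 25.40
= 309.7 mOsm/kg ≈ 309.7 mOsm/kg
Osmolar gap = measured − calculated = 309 − 309.7 = -0.7 mOsm/kg

-0.7 mOsm/kg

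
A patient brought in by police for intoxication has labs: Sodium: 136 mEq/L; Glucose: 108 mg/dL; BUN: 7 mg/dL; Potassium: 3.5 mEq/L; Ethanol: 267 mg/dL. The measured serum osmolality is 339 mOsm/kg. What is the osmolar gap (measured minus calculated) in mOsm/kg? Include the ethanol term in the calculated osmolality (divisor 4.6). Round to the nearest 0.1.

0.5 mOsm/kg

Calculated osmolality = 2·Na + glucose/18 + BUN/2.8 + ethanol/4.6
= 2·136 + 108/18 + 7/2.8 + 267/4.6
= 272 + 6 + 2.50 + 58.04
= 338.54 mOsm/kg ≈ 338.5 mOsm/kg
Osmolar gap = measured − calculated = 339 − 338.5 = 0.5 mOsm/kg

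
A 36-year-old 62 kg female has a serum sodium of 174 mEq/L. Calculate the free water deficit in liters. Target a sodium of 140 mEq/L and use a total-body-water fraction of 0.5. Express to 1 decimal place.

7.5 L

TBW = 0.5 · 62 = 31 L
Free water deficit = TBW · (Na/140 − 1)
= 31 · (174/140 − 1)
= 31 · 0.2429
= 7.53 L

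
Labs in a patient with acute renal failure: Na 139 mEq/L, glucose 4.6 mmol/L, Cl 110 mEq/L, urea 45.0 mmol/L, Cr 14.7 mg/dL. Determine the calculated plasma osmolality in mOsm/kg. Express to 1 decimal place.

327.6 mOsm/kg

Calculated osmolality = 2·Na + glucose + urea
= 2·139 + 4.6 + 45
= 278 + 4.60 + 45
= 327.6 mOsm/kg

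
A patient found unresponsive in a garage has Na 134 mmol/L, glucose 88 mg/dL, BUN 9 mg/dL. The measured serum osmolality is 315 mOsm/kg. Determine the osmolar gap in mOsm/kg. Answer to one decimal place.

38.9 mOsm/kg

Calculated osmolality = 2·Na + glucose/18 + BUN/2.8
= 2·134 + 88/18 + 9/2.8
= 268 + 4.89 + 3.21
= 276.1 mOsm/kg ≈ 276.1 mOsm/kg
Osmolar gap = measured − calculated = 315 − 276.1 = 38.9 mOsm/kg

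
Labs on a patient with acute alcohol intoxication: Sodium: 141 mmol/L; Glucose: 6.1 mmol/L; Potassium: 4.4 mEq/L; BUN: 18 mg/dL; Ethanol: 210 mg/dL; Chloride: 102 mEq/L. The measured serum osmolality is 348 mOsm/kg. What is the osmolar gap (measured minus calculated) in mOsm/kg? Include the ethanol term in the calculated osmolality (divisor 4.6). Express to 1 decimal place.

7.8 mOsm/kg

Calculated osmolality = 2·Na + glucose + BUN/2.8 + ethanol/4.6
= 2·141 + 6.1 + 18/2.8 + 210/4.6
= 282 + 6.10 + 6.43 + 45.65
= 340.18 mOsm/kg ≈ 340.2 mOsm/kg
Osmolar gap = measured − calculated = 348 − 340.2 = 7.8 mOsm/kg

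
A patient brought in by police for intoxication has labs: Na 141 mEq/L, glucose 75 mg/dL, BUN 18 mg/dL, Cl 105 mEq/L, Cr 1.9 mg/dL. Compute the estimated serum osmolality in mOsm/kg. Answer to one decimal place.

292.6 mOsm/kg

Calculated osmolality = 2·Na + glucose/18 + BUN/2.8
= 2·141 + 75/18 + 18/2.8
= 282 + 4.17 + 6.43
= 292.6 mOsm/kg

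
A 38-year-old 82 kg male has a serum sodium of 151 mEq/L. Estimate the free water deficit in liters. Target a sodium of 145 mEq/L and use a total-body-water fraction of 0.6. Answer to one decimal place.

TBW = 0.6 · 82 = 49.2 L
Free water deficit = TBW · (Na/145 − 1)
= 49.2 · (151/145 − 1)
= 49.2 · 0.0414
= 2.04 L

2.0 L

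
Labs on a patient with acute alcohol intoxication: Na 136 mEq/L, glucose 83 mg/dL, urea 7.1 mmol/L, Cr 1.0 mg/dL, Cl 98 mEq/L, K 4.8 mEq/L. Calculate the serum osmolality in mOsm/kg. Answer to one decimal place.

Calculated osmolality = 2·Na + glucose/18 + urea
= 2·136 + 83/18 + 7.1
= 272 + 4.61 + 7.10
= 283.71 mOsm/kg

283.7 mOsm/kg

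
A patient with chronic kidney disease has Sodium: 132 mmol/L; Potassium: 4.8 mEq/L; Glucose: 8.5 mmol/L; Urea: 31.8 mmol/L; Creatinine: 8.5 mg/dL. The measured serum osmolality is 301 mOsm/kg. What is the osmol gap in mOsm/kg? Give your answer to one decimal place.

Calculated osmolality = 2·Na + glucose + urea
= 2·132 + 8.5 + 31.8
= 264 + 8.50 + 31.80
= 304.3 mOsm/kg ≈ 304.3 mOsm/kg
Osmolar gap = measured − calculated = 301 − 304.3 = -3.3 mOsm/kg

-3.3 mOsm/kg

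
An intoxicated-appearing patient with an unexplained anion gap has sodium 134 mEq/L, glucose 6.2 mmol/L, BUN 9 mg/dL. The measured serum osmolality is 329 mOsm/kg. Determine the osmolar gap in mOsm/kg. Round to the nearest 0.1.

51.6 mOsm/kg

Calculated osmolality = 2·Na + glucose + BUN/2.8
= 2·134 + 6.2 + 9/2.8
= 268 + 6.20 + 3.21
= 277.41 mOsm/kg ≈ 277.4 mOsm/kg
Osmolar gap = measured − calculated = 329 − 277.4 = 51.6 mOsm/kg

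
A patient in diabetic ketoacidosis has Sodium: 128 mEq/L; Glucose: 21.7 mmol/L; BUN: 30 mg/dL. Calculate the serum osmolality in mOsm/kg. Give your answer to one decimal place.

Calculated osmolality = 2·Na + glucose + BUN/2.8
= 2·128 + 21.7 + 30/2.8
= 256 + 21.70 + 10.71
= 288.41 mOsm/kg

288.4 mOsm/kg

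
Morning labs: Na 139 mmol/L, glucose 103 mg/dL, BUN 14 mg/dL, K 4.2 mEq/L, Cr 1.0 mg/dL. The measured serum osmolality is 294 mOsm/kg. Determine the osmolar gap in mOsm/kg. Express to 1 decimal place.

5.3 mOsm/kg

Calculated osmolality = 2·Na + glucose/18 + BUN/2.8
= 2·139 + 103/18 + 14/2.8
= 278 + 5.72 + 5
= 288.72 mOsm/kg ≈ 288.7 mOsm/kg
Osmolar gap = measured − calculated = 294 − 288.7 = 5.3 mOsm/kg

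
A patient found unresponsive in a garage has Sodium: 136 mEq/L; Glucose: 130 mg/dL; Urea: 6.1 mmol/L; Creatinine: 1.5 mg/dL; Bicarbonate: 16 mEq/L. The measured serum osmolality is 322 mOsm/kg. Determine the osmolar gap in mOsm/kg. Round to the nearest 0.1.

36.7 mOsm/kg

Calculated osmolality = 2·Na + glucose/18 + urea
= 2·136 + 130/18 + 6.1
= 272 + 7.22 + 6.10
= 285.32 mOsm/kg ≈ 285.3 mOsm/kg
Osmolar gap = measured − calculated = 322 − 285.3 = 36.7 mOsm/kg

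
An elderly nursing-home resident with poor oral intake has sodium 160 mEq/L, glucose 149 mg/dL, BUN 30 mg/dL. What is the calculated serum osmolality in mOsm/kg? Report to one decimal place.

339.0 mOsm/kg

Calculated osmolality = 2·Na + glucose/18 + BUN/2.8
= 2·160 + 149/18 + 30/2.8
= 320 + 8.28 + 10.71
= 338.99 mOsm/kg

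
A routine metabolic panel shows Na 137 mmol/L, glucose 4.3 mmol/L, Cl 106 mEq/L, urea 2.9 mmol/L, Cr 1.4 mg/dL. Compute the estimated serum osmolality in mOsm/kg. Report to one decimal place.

281.2 mOsm/kg

Calculated osmolality = 2·Na + glucose + urea
= 2·137 + 4.3 + 2.9
= 274 + 4.30 + 2.90
= 281.2 mOsm/kg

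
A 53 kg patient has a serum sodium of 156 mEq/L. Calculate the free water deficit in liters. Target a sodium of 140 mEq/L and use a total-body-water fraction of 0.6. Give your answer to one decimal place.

TBW = 0.6 · 53 = 31.8 L
Free water deficit = TBW · (Na/140 − 1)
= 31.8 · (156/140 − 1)
= 31.8 · 0.1143
= 3.63 L

3.6 L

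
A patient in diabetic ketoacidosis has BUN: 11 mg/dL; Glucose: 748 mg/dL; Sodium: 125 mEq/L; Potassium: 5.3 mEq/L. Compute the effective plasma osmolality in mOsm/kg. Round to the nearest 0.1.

Effective osmolality excludes urea (freely permeant across cell membranes):
2·Na + glucose/18
= 2·125 + 748/18
= 250 + 41.56
= 291.56 mOsm/kg

291.6 mOsm/kg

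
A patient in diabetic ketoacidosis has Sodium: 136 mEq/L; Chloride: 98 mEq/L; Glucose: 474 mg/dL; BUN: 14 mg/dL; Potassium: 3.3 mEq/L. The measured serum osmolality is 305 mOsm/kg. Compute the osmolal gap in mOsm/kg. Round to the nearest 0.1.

1.7 mOsm/kg

Calculated osmolality = 2·Na + glucose/18 + BUN/2.8
= 2·136 + 474/18 + 14/2.8
= 272 + 26.33 + 5
= 303.33 mOsm/kg ≈ 303.3 mOsm/kg
Osmolar gap = measured − calculated = 305 − 303.3 = 1.7 mOsm/kg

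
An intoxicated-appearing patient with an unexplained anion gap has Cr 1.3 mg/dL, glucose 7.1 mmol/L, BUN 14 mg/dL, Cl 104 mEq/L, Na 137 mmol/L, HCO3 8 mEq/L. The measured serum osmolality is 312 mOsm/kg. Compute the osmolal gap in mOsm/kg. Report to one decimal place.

Calculated osmolality = 2·Na + glucose + BUN/2.8
= 2·137 + 7.1 + 14/2.8
= 274 + 7.10 + 5
= 286.1 mOsm/kg ≈ 286.1 mOsm/kg
Osmolar gap = measured − calculated = 312 − 286.1 = 25.9 mOsm/kg

25.9 mOsm/kg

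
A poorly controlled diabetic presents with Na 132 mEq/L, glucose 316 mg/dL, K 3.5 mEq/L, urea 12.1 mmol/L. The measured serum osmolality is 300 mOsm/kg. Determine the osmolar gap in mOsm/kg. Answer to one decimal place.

6.3 mOsm/kg

Calculated osmolality = 2·Na + glucose/18 + urea
= 2·132 + 316/18 + 12.1
= 264 + 17.56 + 12.10
= 293.66 mOsm/kg ≈ 293.7 mOsm/kg
Osmolar gap = measured − calculated = 300 − 293.7 = 6.3 mOsm/kg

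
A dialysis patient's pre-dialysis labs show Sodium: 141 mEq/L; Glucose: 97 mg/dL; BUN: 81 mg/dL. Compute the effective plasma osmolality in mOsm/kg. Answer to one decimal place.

287.4 mOsm/kg

Effective osmolality excludes urea (freely permeant across cell membranes):
2·Na + glucose/18
= 2·141 + 97/18
= 282 + 5.39
= 287.39 mOsm/kg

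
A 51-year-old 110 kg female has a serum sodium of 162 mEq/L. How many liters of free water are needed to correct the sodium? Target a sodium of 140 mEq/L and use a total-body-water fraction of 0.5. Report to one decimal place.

TBW = 0.5 · 110 = 55 L
Free water deficit = TBW · (Na/140 − 1)
= 55 · (162/140 − 1)
= 55 · 0.1571
= 8.64 L

8.6 L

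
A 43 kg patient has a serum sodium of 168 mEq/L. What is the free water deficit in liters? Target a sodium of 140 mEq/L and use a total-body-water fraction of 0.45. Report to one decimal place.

TBW = 0.45 · 43 = 19.35 L
Free water deficit = TBW · (Na/140 − 1)
= 19.35 · (168/140 − 1)
= 19.35 · 0.2
= 3.87 L

3.9 L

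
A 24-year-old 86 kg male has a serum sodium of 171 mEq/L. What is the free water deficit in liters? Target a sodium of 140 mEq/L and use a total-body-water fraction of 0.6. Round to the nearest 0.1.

11.4 L

TBW = 0.6 · 86 = 51.6 L
Free water deficit = TBW · (Na/140 − 1)
= 51.6 · (171/140 − 1)
= 51.6 · 0.2214
= 11.42 L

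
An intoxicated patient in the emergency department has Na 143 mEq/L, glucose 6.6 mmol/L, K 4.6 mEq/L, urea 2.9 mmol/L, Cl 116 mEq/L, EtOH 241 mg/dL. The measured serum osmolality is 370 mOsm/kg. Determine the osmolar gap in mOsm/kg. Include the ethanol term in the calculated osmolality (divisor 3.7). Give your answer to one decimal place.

9.4 mOsm/kg

Calculated osmolality = 2·Na + glucose + urea + ethanol/3.7
= 2·143 + 6.6 + 2.9 + 241/3.7
= 286 + 6.60 + 2.90 + 65.14
= 360.64 mOsm/kg ≈ 360.6 mOsm/kg
Osmolar gap = measured − calculated = 370 − 360.6 = 9.4 mOsm/kg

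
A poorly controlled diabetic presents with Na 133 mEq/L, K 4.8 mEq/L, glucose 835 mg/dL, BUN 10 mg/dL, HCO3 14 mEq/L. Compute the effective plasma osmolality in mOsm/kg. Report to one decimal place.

Effective osmolality excludes urea (freely permeant across cell membranes):
2·Na + glucose/18
= 2·133 + 835/18
= 266 + 46.39
= 312.39 mOsm/kg

312.4 mOsm/kg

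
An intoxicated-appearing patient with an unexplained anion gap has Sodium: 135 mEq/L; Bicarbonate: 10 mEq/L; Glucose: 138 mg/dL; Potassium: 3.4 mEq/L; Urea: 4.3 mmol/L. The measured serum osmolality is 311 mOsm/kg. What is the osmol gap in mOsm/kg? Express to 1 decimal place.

29.0 mOsm/kg

Calculated osmolality = 2·Na + glucose/18 + urea
= 2·135 + 138/18 + 4.3
= 270 + 7.67 + 4.30
= 281.97 mOsm/kg ≈ 282.0 mOsm/kg
Osmolar gap = measured − calculated = 311 − 282.0 = 29.0 mOsm/kg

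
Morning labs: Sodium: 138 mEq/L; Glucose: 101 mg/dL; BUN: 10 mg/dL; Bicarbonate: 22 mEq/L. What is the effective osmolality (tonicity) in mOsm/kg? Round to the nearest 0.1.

281.6 mOsm/kg

Effective osmolality excludes urea (freely permeant across cell membranes):
2·Na + glucose/18
= 2·138 + 101/18
= 276 + 5.61
= 281.61 mOsm/kg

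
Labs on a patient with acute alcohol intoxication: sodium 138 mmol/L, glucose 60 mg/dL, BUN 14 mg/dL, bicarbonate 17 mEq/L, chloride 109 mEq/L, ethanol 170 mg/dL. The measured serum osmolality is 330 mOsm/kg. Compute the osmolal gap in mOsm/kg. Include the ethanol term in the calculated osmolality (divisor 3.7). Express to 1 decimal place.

Calculated osmolality = 2·Na + glucose/18 + BUN/2.8 + ethanol/3.7
= 2·138 + 60/18 + 14/2.8 + 170/3.7
= 276 + 3.33 + 5 + 45.95
= 330.28 mOsm/kg ≈ 330.3 mOsm/kg
Osmolar gap = measured − calculated = 330 − 330.3 = -0.3 mOsm/kg

-0.3 mOsm/kg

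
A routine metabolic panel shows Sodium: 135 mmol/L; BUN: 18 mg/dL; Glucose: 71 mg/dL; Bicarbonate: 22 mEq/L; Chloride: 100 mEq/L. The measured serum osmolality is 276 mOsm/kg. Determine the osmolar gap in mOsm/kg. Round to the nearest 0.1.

-4.4 mOsm/kg

Calculated osmolality = 2·Na + glucose/18 + BUN/2.8
= 2·135 + 71/18 + 18/2.8
= 270 + 3.94 + 6.43
= 280.37 mOsm/kg ≈ 280.4 mOsm/kg
Osmolar gap = measured − calculated = 276 − 280.4 = -4.4 mOsm/kg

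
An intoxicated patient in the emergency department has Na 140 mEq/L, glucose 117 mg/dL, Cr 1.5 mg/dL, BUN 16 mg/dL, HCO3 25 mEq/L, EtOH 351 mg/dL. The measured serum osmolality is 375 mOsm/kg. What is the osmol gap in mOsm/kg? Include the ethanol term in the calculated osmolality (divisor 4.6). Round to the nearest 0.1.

Calculated osmolality = 2·Na + glucose/18 + BUN/2.8 + ethanol/4.6
= 2·140 + 117/18 + 16/2.8 + 351/4.6
= 280 + 6.50 + 5.71 + 76.30
= 368.51 mOsm/kg ≈ 368.5 mOsm/kg
Osmolar gap = measured − calculated = 375 − 368.5 = 6.5 mOsm/kg

6.5 mOsm/kg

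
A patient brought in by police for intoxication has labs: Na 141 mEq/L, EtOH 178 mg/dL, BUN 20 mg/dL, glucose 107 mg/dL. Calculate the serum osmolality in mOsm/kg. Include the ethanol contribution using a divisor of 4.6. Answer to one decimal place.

333.8 mOsm/kg

Calculated osmolality = 2·Na + glucose/18 + BUN/2.8 + ethanol/4.6
= 2·141 + 107/18 + 20/2.8 + 178/4.6
= 282 + 5.94 + 7.14 + 38.70
= 333.78 mOsm/kg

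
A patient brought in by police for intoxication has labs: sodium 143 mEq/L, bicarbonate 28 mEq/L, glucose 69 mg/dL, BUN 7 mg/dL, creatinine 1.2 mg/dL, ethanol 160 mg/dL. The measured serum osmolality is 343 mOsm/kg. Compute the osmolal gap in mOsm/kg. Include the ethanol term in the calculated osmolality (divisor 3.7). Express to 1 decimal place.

Calculated osmolality = 2·Na + glucose/18 + BUN/2.8 + ethanol/3.7
= 2·143 + 69/18 + 7/2.8 + 160/3.7
= 286 + 3.83 + 2.50 + 43.24
= 335.57 mOsm/kg ≈ 335.6 mOsm/kg
Osmolar gap = measured − calculated = 343 − 335.6 = 7.4 mOsm/kg

7.4 mOsm/kg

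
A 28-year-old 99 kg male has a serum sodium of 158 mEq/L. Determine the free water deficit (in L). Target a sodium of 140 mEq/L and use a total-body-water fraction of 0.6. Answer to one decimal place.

7.6 L

TBW = 0.6 · 99 = 59.4 L
Free water deficit = TBW · (Na/140 − 1)
= 59.4 · (158/140 − 1)
= 59.4 · 0.1286
= 7.64 L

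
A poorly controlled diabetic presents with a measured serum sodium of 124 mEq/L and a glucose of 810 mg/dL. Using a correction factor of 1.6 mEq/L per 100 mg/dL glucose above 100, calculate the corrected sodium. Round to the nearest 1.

135 mEq/L

Corrected Na = measured Na + 1.6 · (glucose − 100)/100
= 124 + 1.6 · (810 − 100)/100
= 124 + 11.4
= 135.4 mEq/L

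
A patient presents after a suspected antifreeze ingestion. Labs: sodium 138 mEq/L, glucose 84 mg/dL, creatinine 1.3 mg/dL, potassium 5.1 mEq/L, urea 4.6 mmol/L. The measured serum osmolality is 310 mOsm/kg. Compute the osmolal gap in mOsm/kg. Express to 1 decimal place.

24.7 mOsm/kg

Calculated osmolality = 2·Na + glucose/18 + urea
= 2·138 + 84/18 + 4.6
= 276 + 4.67 + 4.60
= 285.27 mOsm/kg ≈ 285.3 mOsm/kg
Osmolar gap = measured − calculated = 310 − 285.3 = 24.7 mOsm/kg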